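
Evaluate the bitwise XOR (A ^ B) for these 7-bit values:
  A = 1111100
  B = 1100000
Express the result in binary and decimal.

Apply ^ to each column (1 where bits differ):
  1111100
^ 1100000
---------
  0011100

Answer: 0011100 (28)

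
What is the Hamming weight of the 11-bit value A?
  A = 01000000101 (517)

01000000101
1-bits at positions (from bit 0 = LSB): 0, 2, 9
Count = 3

Answer: 3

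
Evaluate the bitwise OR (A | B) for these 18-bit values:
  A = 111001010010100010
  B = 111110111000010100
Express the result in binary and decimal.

Apply | to each column (1 where either bit is 1):
  111001010010100010
| 111110111000010100
--------------------
  111111111010110110

Answer: 111111111010110110 (261814)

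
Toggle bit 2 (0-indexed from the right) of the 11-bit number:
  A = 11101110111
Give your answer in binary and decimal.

Mask = 1 << 2 = 00000000100
Bit 2 of A is 1; XOR with the mask flips it to 0.
  11101110111
^ 00000000100
-------------
  11101110011

Answer: 11101110011 (1907)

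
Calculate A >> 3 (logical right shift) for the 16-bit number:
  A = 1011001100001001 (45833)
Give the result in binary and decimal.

Logical shift right by 3: drop the bottom 3 bit(s), prepend 3 zero(s) on the left.
  1011001100001001  ->  keep [1011001100001], discard [001], prepend 000
= 0001011001100001

Answer: 0001011001100001 (5729)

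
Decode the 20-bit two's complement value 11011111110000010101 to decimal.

MSB is 1, so the value is negative. Find the magnitude:
1. Invert bits:  00100000001111101010
2. Add 1:        00100000001111101011  = 132075
3. Apply sign:   -132075

Answer: -132075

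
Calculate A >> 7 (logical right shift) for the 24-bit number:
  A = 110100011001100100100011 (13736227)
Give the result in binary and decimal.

Logical shift right by 7: drop the bottom 7 bit(s), prepend 7 zero(s) on the left.
  110100011001100100100011  ->  keep [11010001100110010], discard [0100011], prepend 0000000
= 000000011010001100110010

Answer: 000000011010001100110010 (107314)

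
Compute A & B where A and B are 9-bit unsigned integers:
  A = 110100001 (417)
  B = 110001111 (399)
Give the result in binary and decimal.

Apply & to each column (1 only where both bits are 1):
  110100001
& 110001111
-----------
  110000001

Answer: 110000001 (385)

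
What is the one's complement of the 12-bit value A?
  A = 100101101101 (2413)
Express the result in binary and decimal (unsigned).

Flip each bit (0->1, 1->0):
  100101101101
  011010010010

Answer: 011010010010 (1682)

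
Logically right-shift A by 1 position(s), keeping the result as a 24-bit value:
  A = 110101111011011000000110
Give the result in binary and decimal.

Logical shift right by 1: drop the bottom 1 bit(s), prepend 1 zero(s) on the left.
  110101111011011000000110  ->  keep [11010111101101100000011], discard [0], prepend 0
= 011010111101101100000011

Answer: 011010111101101100000011 (7068419)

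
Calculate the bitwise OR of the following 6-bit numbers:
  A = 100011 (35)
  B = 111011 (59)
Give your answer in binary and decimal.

Apply | to each column (1 where either bit is 1):
  100011
| 111011
--------
  111011

Answer: 111011 (59)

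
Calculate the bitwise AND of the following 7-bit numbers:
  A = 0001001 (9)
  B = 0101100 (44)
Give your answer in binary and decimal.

Apply & to each column (1 only where both bits are 1):
  0001001
& 0101100
---------
  0001000

Answer: 0001000 (8)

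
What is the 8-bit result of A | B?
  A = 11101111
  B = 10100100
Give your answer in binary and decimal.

Apply | to each column (1 where either bit is 1):
  11101111
| 10100100
----------
  11101111

Answer: 11101111 (239)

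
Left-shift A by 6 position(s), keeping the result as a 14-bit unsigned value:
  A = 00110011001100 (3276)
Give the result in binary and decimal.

Shift left by 6: drop the top 6 bit(s), append 6 zero(s) on the right.
  00110011001100  ->  discard [001100], keep [11001100], append 000000
= 11001100000000

Answer: 11001100000000 (13056)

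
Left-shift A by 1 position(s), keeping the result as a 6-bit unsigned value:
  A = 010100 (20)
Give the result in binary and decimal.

Shift left by 1: drop the top 1 bit(s), append 1 zero(s) on the right.
  010100  ->  discard [0], keep [10100], append 0
= 101000

Answer: 101000 (40)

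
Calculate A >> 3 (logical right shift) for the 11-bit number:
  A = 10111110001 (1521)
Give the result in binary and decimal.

Logical shift right by 3: drop the bottom 3 bit(s), prepend 3 zero(s) on the left.
  10111110001  ->  keep [10111110], discard [001], prepend 000
= 00010111110

Answer: 00010111110 (190)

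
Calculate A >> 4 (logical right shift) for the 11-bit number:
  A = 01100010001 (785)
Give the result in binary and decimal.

Logical shift right by 4: drop the bottom 4 bit(s), prepend 4 zero(s) on the left.
  01100010001  ->  keep [0110001], discard [0001], prepend 0000
= 00000110001

Answer: 00000110001 (49)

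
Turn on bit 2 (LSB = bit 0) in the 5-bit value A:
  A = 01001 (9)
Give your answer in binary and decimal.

Mask = 1 << 2 = 00100
Bit 2 of A is 0, so OR-ing with the mask flips it to 1.
  01001
| 00100
-------
  01101

Answer: 01101 (13)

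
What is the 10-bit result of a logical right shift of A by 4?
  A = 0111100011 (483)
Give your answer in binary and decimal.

Logical shift right by 4: drop the bottom 4 bit(s), prepend 4 zero(s) on the left.
  0111100011  ->  keep [011110], discard [0011], prepend 0000
= 0000011110

Answer: 0000011110 (30)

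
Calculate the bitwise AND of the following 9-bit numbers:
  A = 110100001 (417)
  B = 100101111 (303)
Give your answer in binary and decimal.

Apply & to each column (1 only where both bits are 1):
  110100001
& 100101111
-----------
  100100001

Answer: 100100001 (289)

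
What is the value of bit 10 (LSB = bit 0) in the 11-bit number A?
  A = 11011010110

Bit 10 is the 11th from the right.
  11011010110
  ^
That bit is 1.

Answer: 1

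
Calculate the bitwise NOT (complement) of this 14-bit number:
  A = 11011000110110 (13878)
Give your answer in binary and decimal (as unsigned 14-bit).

Flip each bit (0->1, 1->0):
  11011000110110
  00100111001001

Answer: 00100111001001 (2505)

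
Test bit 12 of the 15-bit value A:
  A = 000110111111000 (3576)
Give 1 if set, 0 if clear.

Bit 12 is the 13th from the right.
  000110111111000
    ^
That bit is 0.

Answer: 0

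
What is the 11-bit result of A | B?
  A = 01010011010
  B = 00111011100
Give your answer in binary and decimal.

Apply | to each column (1 where either bit is 1):
  01010011010
| 00111011100
-------------
  01111011110

Answer: 01111011110 (990)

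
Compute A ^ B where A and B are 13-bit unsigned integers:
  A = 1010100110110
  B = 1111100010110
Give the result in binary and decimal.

Apply ^ to each column (1 where bits differ):
  1010100110110
^ 1111100010110
---------------
  0101000100000

Answer: 0101000100000 (2592)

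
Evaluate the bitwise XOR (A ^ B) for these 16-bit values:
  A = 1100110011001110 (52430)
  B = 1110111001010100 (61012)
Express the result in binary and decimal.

Apply ^ to each column (1 where bits differ):
  1100110011001110
^ 1110111001010100
------------------
  0010001010011010

Answer: 0010001010011010 (8858)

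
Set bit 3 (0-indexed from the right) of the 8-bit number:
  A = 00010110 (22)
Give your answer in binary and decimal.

Mask = 1 << 3 = 00001000
Bit 3 of A is 0, so OR-ing with the mask flips it to 1.
  00010110
| 00001000
----------
  00011110

Answer: 00011110 (30)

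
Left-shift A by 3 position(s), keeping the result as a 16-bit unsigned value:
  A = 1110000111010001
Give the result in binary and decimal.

Shift left by 3: drop the top 3 bit(s), append 3 zero(s) on the right.
  1110000111010001  ->  discard [111], keep [0000111010001], append 000
= 0000111010001000

Answer: 0000111010001000 (3720)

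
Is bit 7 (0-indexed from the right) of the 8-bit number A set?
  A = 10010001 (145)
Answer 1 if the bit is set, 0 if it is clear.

Bit 7 is the 8th from the right.
  10010001
  ^
That bit is 1.

Answer: 1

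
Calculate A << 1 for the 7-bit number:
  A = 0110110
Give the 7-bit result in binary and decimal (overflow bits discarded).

Shift left by 1: drop the top 1 bit(s), append 1 zero(s) on the right.
  0110110  ->  discard [0], keep [110110], append 0
= 1101100

Answer: 1101100 (108)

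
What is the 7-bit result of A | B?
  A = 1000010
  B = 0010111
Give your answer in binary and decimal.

Apply | to each column (1 where either bit is 1):
  1000010
| 0010111
---------
  1010111

Answer: 1010111 (87)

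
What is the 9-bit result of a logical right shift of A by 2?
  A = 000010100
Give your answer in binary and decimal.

Logical shift right by 2: drop the bottom 2 bit(s), prepend 2 zero(s) on the left.
  000010100  ->  keep [0000101], discard [00], prepend 00
= 000000101

Answer: 000000101 (5)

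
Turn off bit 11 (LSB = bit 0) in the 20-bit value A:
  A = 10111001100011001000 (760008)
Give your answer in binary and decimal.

Mask = ~(1 << 11) = 11111111011111111111
Bit 11 of A is 1, so AND-ing with the mask clears it to 0.
  10111001100011001000
& 11111111011111111111
----------------------
  10111001000011001000

Answer: 10111001000011001000 (757960)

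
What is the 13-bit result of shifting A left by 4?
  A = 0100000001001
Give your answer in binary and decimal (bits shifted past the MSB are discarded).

Shift left by 4: drop the top 4 bit(s), append 4 zero(s) on the right.
  0100000001001  ->  discard [0100], keep [000001001], append 0000
= 0000010010000

Answer: 0000010010000 (144)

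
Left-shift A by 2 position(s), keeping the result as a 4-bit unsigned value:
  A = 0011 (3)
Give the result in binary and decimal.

Shift left by 2: drop the top 2 bit(s), append 2 zero(s) on the right.
  0011  ->  discard [00], keep [11], append 00
= 1100

Answer: 1100 (12)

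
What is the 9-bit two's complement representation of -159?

1. Binary of +159:  010011111
2. Invert bits:     101100000
3. Add 1:           101100001

Answer: 101100001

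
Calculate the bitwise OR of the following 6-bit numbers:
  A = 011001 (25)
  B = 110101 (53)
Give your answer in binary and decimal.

Apply | to each column (1 where either bit is 1):
  011001
| 110101
--------
  111101

Answer: 111101 (61)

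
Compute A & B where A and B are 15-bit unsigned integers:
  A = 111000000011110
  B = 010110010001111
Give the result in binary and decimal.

Apply & to each column (1 only where both bits are 1):
  111000000011110
& 010110010001111
-----------------
  010000000001110

Answer: 010000000001110 (8206)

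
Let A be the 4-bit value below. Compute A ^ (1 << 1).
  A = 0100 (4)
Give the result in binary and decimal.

Mask = 1 << 1 = 0010
Bit 1 of A is 0; XOR with the mask flips it to 1.
  0100
^ 0010
------
  0110

Answer: 0110 (6)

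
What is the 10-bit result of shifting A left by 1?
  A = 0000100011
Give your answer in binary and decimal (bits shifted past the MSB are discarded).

Shift left by 1: drop the top 1 bit(s), append 1 zero(s) on the right.
  0000100011  ->  discard [0], keep [000100011], append 0
= 0001000110

Answer: 0001000110 (70)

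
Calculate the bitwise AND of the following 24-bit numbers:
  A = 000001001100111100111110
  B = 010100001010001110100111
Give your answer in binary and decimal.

Apply & to each column (1 only where both bits are 1):
  000001001100111100111110
& 010100001010001110100111
--------------------------
  000000001000001100100110

Answer: 000000001000001100100110 (33574)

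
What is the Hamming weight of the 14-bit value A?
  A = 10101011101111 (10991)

10101011101111
1-bits at positions (from bit 0 = LSB): 0, 1, 2, 3, 5, 6, 7, 9, 11, 13
Count = 10

Answer: 10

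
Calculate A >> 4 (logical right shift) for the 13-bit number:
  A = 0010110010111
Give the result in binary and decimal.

Logical shift right by 4: drop the bottom 4 bit(s), prepend 4 zero(s) on the left.
  0010110010111  ->  keep [001011001], discard [0111], prepend 0000
= 0000001011001

Answer: 0000001011001 (89)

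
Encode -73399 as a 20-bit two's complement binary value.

1. Binary of +73399:  00010001111010110111
2. Invert bits:     11101110000101001000
3. Add 1:           11101110000101001001

Answer: 11101110000101001001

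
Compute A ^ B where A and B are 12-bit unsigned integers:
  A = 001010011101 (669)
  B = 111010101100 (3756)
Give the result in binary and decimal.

Apply ^ to each column (1 where bits differ):
  001010011101
^ 111010101100
--------------
  110000110001

Answer: 110000110001 (3121)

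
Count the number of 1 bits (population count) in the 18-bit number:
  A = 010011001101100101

010011001101100101
1-bits at positions (from bit 0 = LSB): 0, 2, 5, 6, 8, 9, 12, 13, 16
Count = 9

Answer: 9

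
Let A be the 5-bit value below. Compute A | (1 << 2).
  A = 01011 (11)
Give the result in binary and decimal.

Mask = 1 << 2 = 00100
Bit 2 of A is 0, so OR-ing with the mask flips it to 1.
  01011
| 00100
-------
  01111

Answer: 01111 (15)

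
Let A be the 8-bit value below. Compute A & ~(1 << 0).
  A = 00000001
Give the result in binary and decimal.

Mask = ~(1 << 0) = 11111110
Bit 0 of A is 1, so AND-ing with the mask clears it to 0.
  00000001
& 11111110
----------
  00000000

Answer: 00000000 (0)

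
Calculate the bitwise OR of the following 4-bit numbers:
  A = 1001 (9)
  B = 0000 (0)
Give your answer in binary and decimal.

Apply | to each column (1 where either bit is 1):
  1001
| 0000
------
  1001

Answer: 1001 (9)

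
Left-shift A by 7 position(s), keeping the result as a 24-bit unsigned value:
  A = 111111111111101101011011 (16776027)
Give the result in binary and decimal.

Shift left by 7: drop the top 7 bit(s), append 7 zero(s) on the right.
  111111111111101101011011  ->  discard [1111111], keep [11111101101011011], append 0000000
= 111111011010110110000000

Answer: 111111011010110110000000 (16625024)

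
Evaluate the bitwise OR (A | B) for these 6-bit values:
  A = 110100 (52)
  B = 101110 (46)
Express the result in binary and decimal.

Apply | to each column (1 where either bit is 1):
  110100
| 101110
--------
  111110

Answer: 111110 (62)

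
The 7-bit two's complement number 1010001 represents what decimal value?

MSB is 1, so the value is negative. Find the magnitude:
1. Invert bits:  0101110
2. Add 1:        0101111  = 47
3. Apply sign:   -47

Answer: -47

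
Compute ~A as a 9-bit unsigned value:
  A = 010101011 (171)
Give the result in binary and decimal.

Flip each bit (0->1, 1->0):
  010101011
  101010100

Answer: 101010100 (340)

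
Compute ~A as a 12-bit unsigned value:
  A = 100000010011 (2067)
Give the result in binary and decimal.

Flip each bit (0->1, 1->0):
  100000010011
  011111101100

Answer: 011111101100 (2028)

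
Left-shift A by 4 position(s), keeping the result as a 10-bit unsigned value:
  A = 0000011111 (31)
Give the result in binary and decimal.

Shift left by 4: drop the top 4 bit(s), append 4 zero(s) on the right.
  0000011111  ->  discard [0000], keep [011111], append 0000
= 0111110000

Answer: 0111110000 (496)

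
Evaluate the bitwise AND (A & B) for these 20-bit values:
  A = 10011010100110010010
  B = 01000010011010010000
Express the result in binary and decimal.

Apply & to each column (1 only where both bits are 1):
  10011010100110010010
& 01000010011010010000
----------------------
  00000010000010010000

Answer: 00000010000010010000 (8336)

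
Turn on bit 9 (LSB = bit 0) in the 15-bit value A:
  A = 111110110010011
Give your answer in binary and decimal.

Mask = 1 << 9 = 000001000000000
Bit 9 of A is 0, so OR-ing with the mask flips it to 1.
  111110110010011
| 000001000000000
-----------------
  111111110010011

Answer: 111111110010011 (32659)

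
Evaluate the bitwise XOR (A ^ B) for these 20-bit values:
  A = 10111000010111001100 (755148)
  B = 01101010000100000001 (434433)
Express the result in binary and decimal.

Apply ^ to each column (1 where bits differ):
  10111000010111001100
^ 01101010000100000001
----------------------
  11010010010011001101

Answer: 11010010010011001101 (861389)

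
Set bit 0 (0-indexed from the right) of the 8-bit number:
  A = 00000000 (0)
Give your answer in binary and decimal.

Mask = 1 << 0 = 00000001
Bit 0 of A is 0, so OR-ing with the mask flips it to 1.
  00000000
| 00000001
----------
  00000001

Answer: 00000001 (1)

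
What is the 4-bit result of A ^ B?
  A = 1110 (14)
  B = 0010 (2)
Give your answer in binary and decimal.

Apply ^ to each column (1 where bits differ):
  1110
^ 0010
------
  1100

Answer: 1100 (12)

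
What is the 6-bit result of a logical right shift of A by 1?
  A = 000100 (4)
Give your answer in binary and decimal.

Logical shift right by 1: drop the bottom 1 bit(s), prepend 1 zero(s) on the left.
  000100  ->  keep [00010], discard [0], prepend 0
= 000010

Answer: 000010 (2)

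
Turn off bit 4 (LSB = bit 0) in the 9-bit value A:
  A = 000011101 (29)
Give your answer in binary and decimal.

Mask = ~(1 << 4) = 111101111
Bit 4 of A is 1, so AND-ing with the mask clears it to 0.
  000011101
& 111101111
-----------
  000001101

Answer: 000001101 (13)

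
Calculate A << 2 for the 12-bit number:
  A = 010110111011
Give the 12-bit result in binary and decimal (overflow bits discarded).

Shift left by 2: drop the top 2 bit(s), append 2 zero(s) on the right.
  010110111011  ->  discard [01], keep [0110111011], append 00
= 011011101100

Answer: 011011101100 (1772)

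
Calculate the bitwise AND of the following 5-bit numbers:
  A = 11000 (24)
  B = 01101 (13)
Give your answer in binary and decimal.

Apply & to each column (1 only where both bits are 1):
  11000
& 01101
-------
  01000

Answer: 01000 (8)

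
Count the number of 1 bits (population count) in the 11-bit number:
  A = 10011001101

10011001101
1-bits at positions (from bit 0 = LSB): 0, 2, 3, 6, 7, 10
Count = 6

Answer: 6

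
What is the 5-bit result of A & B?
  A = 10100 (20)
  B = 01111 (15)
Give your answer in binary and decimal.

Apply & to each column (1 only where both bits are 1):
  10100
& 01111
-------
  00100

Answer: 00100 (4)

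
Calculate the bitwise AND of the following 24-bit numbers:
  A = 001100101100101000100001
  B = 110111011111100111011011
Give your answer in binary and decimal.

Apply & to each column (1 only where both bits are 1):
  001100101100101000100001
& 110111011111100111011011
--------------------------
  000100001100100000000001

Answer: 000100001100100000000001 (1099777)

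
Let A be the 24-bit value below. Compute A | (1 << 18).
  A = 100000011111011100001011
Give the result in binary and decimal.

Mask = 1 << 18 = 000001000000000000000000
Bit 18 of A is 0, so OR-ing with the mask flips it to 1.
  100000011111011100001011
| 000001000000000000000000
--------------------------
  100001011111011100001011

Answer: 100001011111011100001011 (8779531)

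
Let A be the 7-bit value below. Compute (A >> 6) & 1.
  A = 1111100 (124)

Bit 6 is the 7th from the right.
  1111100
  ^
That bit is 1.

Answer: 1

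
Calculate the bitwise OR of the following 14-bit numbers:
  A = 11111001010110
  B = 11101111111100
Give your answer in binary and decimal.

Apply | to each column (1 where either bit is 1):
  11111001010110
| 11101111111100
----------------
  11111111111110

Answer: 11111111111110 (16382)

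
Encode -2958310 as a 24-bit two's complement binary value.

1. Binary of +2958310:  001011010010001111100110
2. Invert bits:     110100101101110000011001
3. Add 1:           110100101101110000011010

Answer: 110100101101110000011010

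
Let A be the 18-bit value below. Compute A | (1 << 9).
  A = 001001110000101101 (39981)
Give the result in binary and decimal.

Mask = 1 << 9 = 000000001000000000
Bit 9 of A is 0, so OR-ing with the mask flips it to 1.
  001001110000101101
| 000000001000000000
--------------------
  001001111000101101

Answer: 001001111000101101 (40493)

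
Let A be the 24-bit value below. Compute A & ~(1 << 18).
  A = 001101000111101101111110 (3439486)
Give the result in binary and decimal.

Mask = ~(1 << 18) = 111110111111111111111111
Bit 18 of A is 1, so AND-ing with the mask clears it to 0.
  001101000111101101111110
& 111110111111111111111111
--------------------------
  001100000111101101111110

Answer: 001100000111101101111110 (3177342)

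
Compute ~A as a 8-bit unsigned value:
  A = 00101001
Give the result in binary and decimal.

Flip each bit (0->1, 1->0):
  00101001
  11010110

Answer: 11010110 (214)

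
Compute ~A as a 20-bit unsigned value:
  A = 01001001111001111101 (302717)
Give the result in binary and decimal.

Flip each bit (0->1, 1->0):
  01001001111001111101
  10110110000110000010

Answer: 10110110000110000010 (745858)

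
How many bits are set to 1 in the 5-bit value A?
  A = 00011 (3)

00011
1-bits at positions (from bit 0 = LSB): 0, 1
Count = 2

Answer: 2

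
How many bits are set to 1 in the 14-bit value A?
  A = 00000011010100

00000011010100
1-bits at positions (from bit 0 = LSB): 2, 4, 6, 7
Count = 4

Answer: 4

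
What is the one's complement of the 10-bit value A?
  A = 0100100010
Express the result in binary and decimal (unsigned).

Flip each bit (0->1, 1->0):
  0100100010
  1011011101

Answer: 1011011101 (733)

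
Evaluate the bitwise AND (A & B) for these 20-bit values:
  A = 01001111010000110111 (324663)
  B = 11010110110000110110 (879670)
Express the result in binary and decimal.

Apply & to each column (1 only where both bits are 1):
  01001111010000110111
& 11010110110000110110
----------------------
  01000110010000110110

Answer: 01000110010000110110 (287798)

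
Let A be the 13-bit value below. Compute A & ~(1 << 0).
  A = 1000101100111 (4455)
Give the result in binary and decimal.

Mask = ~(1 << 0) = 1111111111110
Bit 0 of A is 1, so AND-ing with the mask clears it to 0.
  1000101100111
& 1111111111110
---------------
  1000101100110

Answer: 1000101100110 (4454)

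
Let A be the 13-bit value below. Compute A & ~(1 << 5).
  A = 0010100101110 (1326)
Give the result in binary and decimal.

Mask = ~(1 << 5) = 1111111011111
Bit 5 of A is 1, so AND-ing with the mask clears it to 0.
  0010100101110
& 1111111011111
---------------
  0010100001110

Answer: 0010100001110 (1294)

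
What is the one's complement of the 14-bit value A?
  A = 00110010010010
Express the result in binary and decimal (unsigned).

Flip each bit (0->1, 1->0):
  00110010010010
  11001101101101

Answer: 11001101101101 (13165)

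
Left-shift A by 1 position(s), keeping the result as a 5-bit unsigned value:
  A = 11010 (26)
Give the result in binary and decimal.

Shift left by 1: drop the top 1 bit(s), append 1 zero(s) on the right.
  11010  ->  discard [1], keep [1010], append 0
= 10100

Answer: 10100 (20)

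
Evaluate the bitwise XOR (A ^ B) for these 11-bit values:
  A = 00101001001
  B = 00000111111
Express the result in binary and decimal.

Apply ^ to each column (1 where bits differ):
  00101001001
^ 00000111111
-------------
  00101110110

Answer: 00101110110 (374)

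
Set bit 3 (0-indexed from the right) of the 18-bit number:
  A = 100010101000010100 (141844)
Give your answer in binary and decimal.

Mask = 1 << 3 = 000000000000001000
Bit 3 of A is 0, so OR-ing with the mask flips it to 1.
  100010101000010100
| 000000000000001000
--------------------
  100010101000011100

Answer: 100010101000011100 (141852)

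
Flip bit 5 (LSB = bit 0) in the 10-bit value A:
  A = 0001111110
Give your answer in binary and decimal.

Mask = 1 << 5 = 0000100000
Bit 5 of A is 1; XOR with the mask flips it to 0.
  0001111110
^ 0000100000
------------
  0001011110

Answer: 0001011110 (94)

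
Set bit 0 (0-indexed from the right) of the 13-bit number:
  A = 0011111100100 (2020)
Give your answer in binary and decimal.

Mask = 1 << 0 = 0000000000001
Bit 0 of A is 0, so OR-ing with the mask flips it to 1.
  0011111100100
| 0000000000001
---------------
  0011111100101

Answer: 0011111100101 (2021)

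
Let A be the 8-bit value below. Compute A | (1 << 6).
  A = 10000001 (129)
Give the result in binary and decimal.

Mask = 1 << 6 = 01000000
Bit 6 of A is 0, so OR-ing with the mask flips it to 1.
  10000001
| 01000000
----------
  11000001

Answer: 11000001 (193)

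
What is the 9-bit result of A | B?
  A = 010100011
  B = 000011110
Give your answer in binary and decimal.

Apply | to each column (1 where either bit is 1):
  010100011
| 000011110
-----------
  010111111

Answer: 010111111 (191)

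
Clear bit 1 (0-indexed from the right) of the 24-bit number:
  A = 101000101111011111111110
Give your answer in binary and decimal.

Mask = ~(1 << 1) = 111111111111111111111101
Bit 1 of A is 1, so AND-ing with the mask clears it to 0.
  101000101111011111111110
& 111111111111111111111101
--------------------------
  101000101111011111111100

Answer: 101000101111011111111100 (10680316)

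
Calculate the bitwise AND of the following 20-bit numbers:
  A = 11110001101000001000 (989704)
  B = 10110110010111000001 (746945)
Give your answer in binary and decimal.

Apply & to each column (1 only where both bits are 1):
  11110001101000001000
& 10110110010111000001
----------------------
  10110000000000000000

Answer: 10110000000000000000 (720896)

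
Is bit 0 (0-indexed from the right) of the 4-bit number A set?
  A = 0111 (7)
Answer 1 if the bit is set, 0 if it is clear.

Bit 0 is the 1st from the right.
  0111
     ^
That bit is 1.

Answer: 1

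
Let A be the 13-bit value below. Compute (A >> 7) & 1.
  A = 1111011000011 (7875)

Bit 7 is the 8th from the right.
  1111011000011
       ^
That bit is 1.

Answer: 1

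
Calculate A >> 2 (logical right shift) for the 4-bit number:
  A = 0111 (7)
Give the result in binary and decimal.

Logical shift right by 2: drop the bottom 2 bit(s), prepend 2 zero(s) on the left.
  0111  ->  keep [01], discard [11], prepend 00
= 0001

Answer: 0001 (1)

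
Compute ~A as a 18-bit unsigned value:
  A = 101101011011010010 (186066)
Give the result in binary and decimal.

Flip each bit (0->1, 1->0):
  101101011011010010
  010010100100101101

Answer: 010010100100101101 (76077)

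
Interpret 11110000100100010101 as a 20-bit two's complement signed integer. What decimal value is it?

MSB is 1, so the value is negative. Find the magnitude:
1. Invert bits:  00001111011011101010
2. Add 1:        00001111011011101011  = 63211
3. Apply sign:   -63211

Answer: -63211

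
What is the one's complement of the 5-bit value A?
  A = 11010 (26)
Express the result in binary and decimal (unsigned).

Flip each bit (0->1, 1->0):
  11010
  00101

Answer: 00101 (5)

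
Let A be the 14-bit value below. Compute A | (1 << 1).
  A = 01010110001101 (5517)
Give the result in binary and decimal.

Mask = 1 << 1 = 00000000000010
Bit 1 of A is 0, so OR-ing with the mask flips it to 1.
  01010110001101
| 00000000000010
----------------
  01010110001111

Answer: 01010110001111 (5519)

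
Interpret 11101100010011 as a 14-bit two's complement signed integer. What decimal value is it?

MSB is 1, so the value is negative. Find the magnitude:
1. Invert bits:  00010011101100
2. Add 1:        00010011101101  = 1261
3. Apply sign:   -1261

Answer: -1261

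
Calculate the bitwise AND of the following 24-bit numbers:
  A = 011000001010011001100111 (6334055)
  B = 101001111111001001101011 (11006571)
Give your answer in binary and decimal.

Apply & to each column (1 only where both bits are 1):
  011000001010011001100111
& 101001111111001001101011
--------------------------
  001000001010001001100011

Answer: 001000001010001001100011 (2138723)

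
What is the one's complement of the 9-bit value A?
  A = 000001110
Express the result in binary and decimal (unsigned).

Flip each bit (0->1, 1->0):
  000001110
  111110001

Answer: 111110001 (497)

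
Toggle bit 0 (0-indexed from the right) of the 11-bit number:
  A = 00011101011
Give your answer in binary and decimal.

Mask = 1 << 0 = 00000000001
Bit 0 of A is 1; XOR with the mask flips it to 0.
  00011101011
^ 00000000001
-------------
  00011101010

Answer: 00011101010 (234)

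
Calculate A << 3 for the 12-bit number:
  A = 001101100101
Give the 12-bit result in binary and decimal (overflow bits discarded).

Shift left by 3: drop the top 3 bit(s), append 3 zero(s) on the right.
  001101100101  ->  discard [001], keep [101100101], append 000
= 101100101000

Answer: 101100101000 (2856)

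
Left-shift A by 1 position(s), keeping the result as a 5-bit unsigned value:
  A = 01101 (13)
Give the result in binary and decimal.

Shift left by 1: drop the top 1 bit(s), append 1 zero(s) on the right.
  01101  ->  discard [0], keep [1101], append 0
= 11010

Answer: 11010 (26)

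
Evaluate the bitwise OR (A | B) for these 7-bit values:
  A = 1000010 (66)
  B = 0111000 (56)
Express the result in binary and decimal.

Apply | to each column (1 where either bit is 1):
  1000010
| 0111000
---------
  1111010

Answer: 1111010 (122)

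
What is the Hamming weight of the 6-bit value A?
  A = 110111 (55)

110111
1-bits at positions (from bit 0 = LSB): 0, 1, 2, 4, 5
Count = 5

Answer: 5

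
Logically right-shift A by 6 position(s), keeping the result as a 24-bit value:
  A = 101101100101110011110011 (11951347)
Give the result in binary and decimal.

Logical shift right by 6: drop the bottom 6 bit(s), prepend 6 zero(s) on the left.
  101101100101110011110011  ->  keep [101101100101110011], discard [110011], prepend 000000
= 000000101101100101110011

Answer: 000000101101100101110011 (186739)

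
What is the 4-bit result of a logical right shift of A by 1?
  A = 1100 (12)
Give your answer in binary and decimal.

Logical shift right by 1: drop the bottom 1 bit(s), prepend 1 zero(s) on the left.
  1100  ->  keep [110], discard [0], prepend 0
= 0110

Answer: 0110 (6)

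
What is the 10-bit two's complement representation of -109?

1. Binary of +109:  0001101101
2. Invert bits:     1110010010
3. Add 1:           1110010011

Answer: 1110010011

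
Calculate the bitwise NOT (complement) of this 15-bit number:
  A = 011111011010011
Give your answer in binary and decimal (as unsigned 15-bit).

Flip each bit (0->1, 1->0):
  011111011010011
  100000100101100

Answer: 100000100101100 (16684)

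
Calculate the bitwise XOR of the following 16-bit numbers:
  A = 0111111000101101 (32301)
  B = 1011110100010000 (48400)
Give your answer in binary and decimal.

Apply ^ to each column (1 where bits differ):
  0111111000101101
^ 1011110100010000
------------------
  1100001100111101

Answer: 1100001100111101 (49981)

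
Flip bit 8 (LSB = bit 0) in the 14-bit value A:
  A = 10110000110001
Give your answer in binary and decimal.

Mask = 1 << 8 = 00000100000000
Bit 8 of A is 0; XOR with the mask flips it to 1.
  10110000110001
^ 00000100000000
----------------
  10110100110001

Answer: 10110100110001 (11569)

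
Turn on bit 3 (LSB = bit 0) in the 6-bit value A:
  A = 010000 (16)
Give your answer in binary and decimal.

Mask = 1 << 3 = 001000
Bit 3 of A is 0, so OR-ing with the mask flips it to 1.
  010000
| 001000
--------
  011000

Answer: 011000 (24)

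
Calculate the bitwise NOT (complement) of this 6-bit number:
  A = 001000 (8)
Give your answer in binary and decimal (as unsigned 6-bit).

Flip each bit (0->1, 1->0):
  001000
  110111

Answer: 110111 (55)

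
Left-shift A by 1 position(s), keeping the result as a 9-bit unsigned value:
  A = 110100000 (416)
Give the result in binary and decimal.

Shift left by 1: drop the top 1 bit(s), append 1 zero(s) on the right.
  110100000  ->  discard [1], keep [10100000], append 0
= 101000000

Answer: 101000000 (320)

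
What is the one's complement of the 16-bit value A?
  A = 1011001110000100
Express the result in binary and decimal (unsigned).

Flip each bit (0->1, 1->0):
  1011001110000100
  0100110001111011

Answer: 0100110001111011 (19579)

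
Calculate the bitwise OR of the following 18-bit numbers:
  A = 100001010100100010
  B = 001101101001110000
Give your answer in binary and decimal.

Apply | to each column (1 where either bit is 1):
  100001010100100010
| 001101101001110000
--------------------
  101101111101110010

Answer: 101101111101110010 (188274)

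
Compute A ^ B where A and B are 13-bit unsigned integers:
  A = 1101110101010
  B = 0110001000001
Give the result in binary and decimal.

Apply ^ to each column (1 where bits differ):
  1101110101010
^ 0110001000001
---------------
  1011111101011

Answer: 1011111101011 (6123)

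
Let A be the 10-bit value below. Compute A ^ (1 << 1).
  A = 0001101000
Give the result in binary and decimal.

Mask = 1 << 1 = 0000000010
Bit 1 of A is 0; XOR with the mask flips it to 1.
  0001101000
^ 0000000010
------------
  0001101010

Answer: 0001101010 (106)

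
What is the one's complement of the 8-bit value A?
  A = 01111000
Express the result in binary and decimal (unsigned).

Flip each bit (0->1, 1->0):
  01111000
  10000111

Answer: 10000111 (135)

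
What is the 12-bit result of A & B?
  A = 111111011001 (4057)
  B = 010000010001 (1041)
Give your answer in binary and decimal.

Apply & to each column (1 only where both bits are 1):
  111111011001
& 010000010001
--------------
  010000010001

Answer: 010000010001 (1041)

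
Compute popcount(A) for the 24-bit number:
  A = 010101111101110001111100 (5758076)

010101111101110001111100
1-bits at positions (from bit 0 = LSB): 2, 3, 4, 5, 6, 10, 11, 12, 14, 15, 16, 17, 18, 20, 22
Count = 15

Answer: 15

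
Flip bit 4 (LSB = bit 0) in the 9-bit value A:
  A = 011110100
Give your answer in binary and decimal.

Mask = 1 << 4 = 000010000
Bit 4 of A is 1; XOR with the mask flips it to 0.
  011110100
^ 000010000
-----------
  011100100

Answer: 011100100 (228)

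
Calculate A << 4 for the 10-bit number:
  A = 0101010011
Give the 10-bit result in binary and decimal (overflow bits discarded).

Shift left by 4: drop the top 4 bit(s), append 4 zero(s) on the right.
  0101010011  ->  discard [0101], keep [010011], append 0000
= 0100110000

Answer: 0100110000 (304)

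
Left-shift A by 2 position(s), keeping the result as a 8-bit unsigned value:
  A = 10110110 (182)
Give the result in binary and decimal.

Shift left by 2: drop the top 2 bit(s), append 2 zero(s) on the right.
  10110110  ->  discard [10], keep [110110], append 00
= 11011000

Answer: 11011000 (216)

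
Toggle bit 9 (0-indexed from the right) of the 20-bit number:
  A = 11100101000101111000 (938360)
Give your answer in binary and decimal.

Mask = 1 << 9 = 00000000001000000000
Bit 9 of A is 0; XOR with the mask flips it to 1.
  11100101000101111000
^ 00000000001000000000
----------------------
  11100101001101111000

Answer: 11100101001101111000 (938872)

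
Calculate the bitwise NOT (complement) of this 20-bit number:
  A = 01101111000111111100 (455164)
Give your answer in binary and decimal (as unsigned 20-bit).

Flip each bit (0->1, 1->0):
  01101111000111111100
  10010000111000000011

Answer: 10010000111000000011 (593411)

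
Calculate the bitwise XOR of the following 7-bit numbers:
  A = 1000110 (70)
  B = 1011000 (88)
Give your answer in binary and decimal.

Apply ^ to each column (1 where bits differ):
  1000110
^ 1011000
---------
  0011110

Answer: 0011110 (30)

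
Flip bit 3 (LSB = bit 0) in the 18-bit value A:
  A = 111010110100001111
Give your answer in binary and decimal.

Mask = 1 << 3 = 000000000000001000
Bit 3 of A is 1; XOR with the mask flips it to 0.
  111010110100001111
^ 000000000000001000
--------------------
  111010110100000111

Answer: 111010110100000111 (240903)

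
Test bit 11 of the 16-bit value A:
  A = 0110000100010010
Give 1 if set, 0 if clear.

Bit 11 is the 12th from the right.
  0110000100010010
      ^
That bit is 0.

Answer: 0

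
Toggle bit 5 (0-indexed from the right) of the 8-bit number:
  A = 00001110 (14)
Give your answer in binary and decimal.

Mask = 1 << 5 = 00100000
Bit 5 of A is 0; XOR with the mask flips it to 1.
  00001110
^ 00100000
----------
  00101110

Answer: 00101110 (46)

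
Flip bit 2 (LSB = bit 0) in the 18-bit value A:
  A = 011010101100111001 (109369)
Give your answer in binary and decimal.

Mask = 1 << 2 = 000000000000000100
Bit 2 of A is 0; XOR with the mask flips it to 1.
  011010101100111001
^ 000000000000000100
--------------------
  011010101100111101

Answer: 011010101100111101 (109373)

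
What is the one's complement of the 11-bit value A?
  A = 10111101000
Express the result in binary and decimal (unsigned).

Flip each bit (0->1, 1->0):
  10111101000
  01000010111

Answer: 01000010111 (535)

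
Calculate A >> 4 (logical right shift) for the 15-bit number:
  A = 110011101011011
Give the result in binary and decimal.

Logical shift right by 4: drop the bottom 4 bit(s), prepend 4 zero(s) on the left.
  110011101011011  ->  keep [11001110101], discard [1011], prepend 0000
= 000011001110101

Answer: 000011001110101 (1653)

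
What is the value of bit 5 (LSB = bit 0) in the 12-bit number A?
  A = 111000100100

Bit 5 is the 6th from the right.
  111000100100
        ^
That bit is 1.

Answer: 1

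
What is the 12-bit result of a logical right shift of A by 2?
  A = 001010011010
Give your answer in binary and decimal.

Logical shift right by 2: drop the bottom 2 bit(s), prepend 2 zero(s) on the left.
  001010011010  ->  keep [0010100110], discard [10], prepend 00
= 000010100110

Answer: 000010100110 (166)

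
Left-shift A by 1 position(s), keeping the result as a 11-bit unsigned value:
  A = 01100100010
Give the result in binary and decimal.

Shift left by 1: drop the top 1 bit(s), append 1 zero(s) on the right.
  01100100010  ->  discard [0], keep [1100100010], append 0
= 11001000100

Answer: 11001000100 (1604)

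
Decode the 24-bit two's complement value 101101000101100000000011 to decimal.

MSB is 1, so the value is negative. Find the magnitude:
1. Invert bits:  010010111010011111111100
2. Add 1:        010010111010011111111101  = 4958205
3. Apply sign:   -4958205

Answer: -4958205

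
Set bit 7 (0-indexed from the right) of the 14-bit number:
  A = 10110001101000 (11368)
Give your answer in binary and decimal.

Mask = 1 << 7 = 00000010000000
Bit 7 of A is 0, so OR-ing with the mask flips it to 1.
  10110001101000
| 00000010000000
----------------
  10110011101000

Answer: 10110011101000 (11496)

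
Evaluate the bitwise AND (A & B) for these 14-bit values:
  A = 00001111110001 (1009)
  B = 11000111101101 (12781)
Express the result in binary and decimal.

Apply & to each column (1 only where both bits are 1):
  00001111110001
& 11000111101101
----------------
  00000111100001

Answer: 00000111100001 (481)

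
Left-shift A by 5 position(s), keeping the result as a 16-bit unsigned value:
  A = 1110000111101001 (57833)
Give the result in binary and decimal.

Shift left by 5: drop the top 5 bit(s), append 5 zero(s) on the right.
  1110000111101001  ->  discard [11100], keep [00111101001], append 00000
= 0011110100100000

Answer: 0011110100100000 (15648)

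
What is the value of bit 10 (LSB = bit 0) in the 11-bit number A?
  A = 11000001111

Bit 10 is the 11th from the right.
  11000001111
  ^
That bit is 1.

Answer: 1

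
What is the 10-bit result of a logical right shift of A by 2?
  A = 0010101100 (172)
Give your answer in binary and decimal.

Logical shift right by 2: drop the bottom 2 bit(s), prepend 2 zero(s) on the left.
  0010101100  ->  keep [00101011], discard [00], prepend 00
= 0000101011

Answer: 0000101011 (43)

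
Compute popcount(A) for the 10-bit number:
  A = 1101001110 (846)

1101001110
1-bits at positions (from bit 0 = LSB): 1, 2, 3, 6, 8, 9
Count = 6

Answer: 6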